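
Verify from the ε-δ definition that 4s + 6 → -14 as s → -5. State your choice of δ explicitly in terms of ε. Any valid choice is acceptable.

δ = ε/4

Fix ε > 0. We need δ > 0 so that 0 < |s + 5| < δ implies |(4s + 6) + 14| < ε.
|(4s + 6) + 14| = |4s + 20| = 4|s + 5|.
Thus it suffices that |s + 5| < ε/4.
Choosing δ = ε/4 gives |(4s + 6) + 14| = 4|s + 5| < ε whenever |s + 5| < δ.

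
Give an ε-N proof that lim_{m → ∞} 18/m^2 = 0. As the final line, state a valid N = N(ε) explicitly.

Suppose ε > 0. For m ≥ 1, |18/m^2 − 0| = 18/m^2.
18/m^2 < ε ⇔ m^2 > 18/ε ⇔ m > (18/ε)^{1/2}.
Take N = (18/ε)^{1/2}. Then m > N implies 18/m^2 < ε.

N = (18/ε)^{1/2}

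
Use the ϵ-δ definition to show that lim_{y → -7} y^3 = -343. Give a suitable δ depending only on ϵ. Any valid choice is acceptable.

Suppose ϵ > 0. We seek δ > 0 with 0 < |y + 7| < δ ⇒ |y^3 + 343| < ϵ.
Factor: y^3 + 343 = (y + 7)(y^2 - 7y + 49), so |y^3 + 343| = |y + 7|·|y^2 - 7y + 49|.
Restrict δ ≤ 1. Then |y + 7| < 1 gives |y| < 8, so by the triangle inequality |y^2 - 7y + 49| ≤ 8^2 + 7·8 + 49 = 169.
Hence |y^3 + 343| ≤ 169|y + 7|, which is < ϵ once |y + 7| < ϵ/169.
Take δ = min(1, ϵ/169). If 0 < |y + 7| < δ then both bounds hold and |y^3 + 343| ≤ 169|y + 7| < 169·(ϵ/169) = ϵ.

δ = min(1, ϵ/169)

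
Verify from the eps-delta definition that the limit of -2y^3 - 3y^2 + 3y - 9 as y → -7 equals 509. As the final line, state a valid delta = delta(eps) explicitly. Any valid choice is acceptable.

delta = min(1, eps/290)

Let eps > 0 be given. We want delta > 0 such that 0 < |y + 7| < delta implies |(-2y^3 - 3y^2 + 3y - 9) − 509| < eps.
(-2y^3 - 3y^2 + 3y - 9) − 509 = -2y^3 - 3y^2 + 3y - 518 = (y + 7)(-2y^2 + 11y - 74).
So |(-2y^3 - 3y^2 + 3y - 9) − 509| = |y + 7|·|-2y^2 + 11y - 74|.
Assume first that |y + 7| < 1, so |y| < 8. Then |-2y^2 + 11y - 74| ≤ 2·8^2 + 11·8 + 74 = 290.
Hence |(-2y^3 - 3y^2 + 3y - 9) − 509| ≤ 290|y + 7| < eps provided |y + 7| < eps/290.
Choosing delta = min(1, eps/290) ensures both conditions, hence |(-2y^3 - 3y^2 + 3y - 9) − 509| < eps.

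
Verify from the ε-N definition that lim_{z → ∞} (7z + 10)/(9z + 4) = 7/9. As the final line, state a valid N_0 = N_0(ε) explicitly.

Let ε > 0. We seek N_0 > 0 such that z > N_0 implies |(7z + 10)/(9z + 4) − (7/9)| < ε.
(7z + 10)/(9z + 4) − (7/9) = (9(7z + 10) − 7(9z + 4)) / (9(9z + 4)) = 62/(9(9z + 4)).
For z > 0 we have 9z + 4 > 9z, so |(7z + 10)/(9z + 4) − (7/9)| = 62/(9(9z + 4)) < 62/(9·9z) = (62/81)/z.
Thus |(7z + 10)/(9z + 4) − (7/9)| < ε whenever z > (62/81)/ε.
Take N_0 = (62/81)/ε. If z > N_0 then |(7z + 10)/(9z + 4) − (7/9)| < (62/81)/z < ε.

N_0 = (62/81)/ε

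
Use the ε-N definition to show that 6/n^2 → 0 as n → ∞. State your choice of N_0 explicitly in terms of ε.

N_0 = (6/ε)^{1/2}

Let ε > 0 be given. For n ≥ 1, |6/n^2 − 0| = 6/n^2.
6/n^2 < ε ⇔ n^2 > 6/ε ⇔ n > (6/ε)^{1/2}.
Take N_0 = (6/ε)^{1/2}. Then n > N_0 implies 6/n^2 < ε.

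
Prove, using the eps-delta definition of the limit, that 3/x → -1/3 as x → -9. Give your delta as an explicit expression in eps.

Let eps > 0 be given. We seek delta > 0 such that 0 < |x + 9| < delta implies |3/x + 1/3| < eps.
|3/x + 1/3| = 3·|-9 − x|/(9·|x|) = 3|x + 9|/(9|x|).
Restrict delta ≤ 9/2. Then |x + 9| < 9/2 gives |x| > 9/2, so 9|x| > 81/2.
Then |3/x + 1/3| < 3|x + 9|/(81/2), which is < eps when |x + 9| < (27/2)eps.
Take delta = min(9/2, (27/2)eps). Then 0 < |x + 9| < delta gives both |x + 9| < 9/2 and |x + 9| < (27/2)eps, so |3/x + 1/3| < eps.

delta = min(9/2, (27/2)eps)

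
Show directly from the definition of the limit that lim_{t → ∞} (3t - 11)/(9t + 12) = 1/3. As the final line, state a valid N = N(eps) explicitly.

N = (5/3)/eps

Suppose eps > 0. We seek N > 0 such that t > N implies |(3t - 11)/(9t + 12) − (1/3)| < eps.
(3t - 11)/(9t + 12) − (1/3) = (9(3t - 11) − 3(9t + 12)) / (9(9t + 12)) = -135/(9(9t + 12)).
For t > 0 we have 9t + 12 > 9t, so |(3t - 11)/(9t + 12) − (1/3)| = 135/(9(9t + 12)) < 135/(9·9t) = (5/3)/t.
Thus |(3t - 11)/(9t + 12) − (1/3)| < eps whenever t > (5/3)/eps.
Take N = (5/3)/eps. If t > N then |(3t - 11)/(9t + 12) − (1/3)| < (5/3)/t < eps.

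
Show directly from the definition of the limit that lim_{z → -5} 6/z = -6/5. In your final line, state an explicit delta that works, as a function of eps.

delta = min(5/2, (25/12)eps)

Let eps > 0. We seek delta > 0 such that 0 < |z + 5| < delta implies |6/z + 6/5| < eps.
|6/z + 6/5| = 6·|-5 − z|/(5·|z|) = 6|z + 5|/(5|z|).
Require delta ≤ 5/2 so that |z| > 5 − 5/2 = 5/2, hence 5|z| > 25/2.
Then |6/z + 6/5| < 6|z + 5|/(25/2), which is < eps when |z + 5| < (25/12)eps.
Take delta = min(5/2, (25/12)eps). Then 0 < |z + 5| < delta gives both |z + 5| < 5/2 and |z + 5| < (25/12)eps, so |6/z + 6/5| < eps.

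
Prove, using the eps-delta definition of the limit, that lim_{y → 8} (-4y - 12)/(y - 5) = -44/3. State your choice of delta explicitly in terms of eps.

Let eps > 0. We want delta > 0 with 0 < |y − 8| < delta ⇒ |(-4y - 12)/(y - 5) + 44/3| < eps.
Combining over a common denominator, (-4y - 12)/(y - 5) + 44/3 = [(-4y - 12)·3 − (-44)·(y - 5)] / [3·(y - 5)] = 32(y − 8) / (3(y - 5)).
So |(-4y - 12)/(y - 5) + 44/3| = 32|y − 8| / (3·|y − 5|).
Restrict delta ≤ 3/2. Then |y − 8| < 3/2 gives |y − 5| = |(y − 8) + 3| ≥ 3 − 3/2 = 3/2.
Hence |(-4y - 12)/(y - 5) + 44/3| < 32|y − 8|/(3·(3/2)) = (64/9)|y − 8|, which is < eps once |y − 8| < (9/64)eps.
Take delta = min(3/2, (9/64)eps). Then 0 < |y − 8| < delta forces both bounds, so |(-4y - 12)/(y - 5) + 44/3| < eps.

delta = min(3/2, (9/64)eps)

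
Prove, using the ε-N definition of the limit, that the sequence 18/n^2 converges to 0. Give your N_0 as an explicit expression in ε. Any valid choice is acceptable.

N_0 = (18/ε)^{1/2}

Let ε > 0. For n ≥ 1, |18/n^2 − 0| = 18/n^2.
18/n^2 < ε ⇔ n^2 > 18/ε ⇔ n > (18/ε)^{1/2}.
Take N_0 = (18/ε)^{1/2}. Then n > N_0 implies 18/n^2 < ε.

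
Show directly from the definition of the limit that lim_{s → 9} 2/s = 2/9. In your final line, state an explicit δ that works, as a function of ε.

Suppose ε > 0. We seek δ > 0 such that 0 < |s − 9| < δ implies |2/s − (2/9)| < ε.
|2/s − (2/9)| = 2·|9 − s|/(9·|s|) = 2|s − 9|/(9|s|).
Require δ ≤ 9/2 so that |s| > 9 − 9/2 = 9/2, hence 9|s| > 81/2.
Then |2/s − (2/9)| < 2|s − 9|/(81/2), which is < ε when |s − 9| < (81/4)ε.
Take δ = min(9/2, (81/4)ε). Then 0 < |s − 9| < δ gives both |s − 9| < 9/2 and |s − 9| < (81/4)ε, so |2/s − (2/9)| < ε.

δ = min(9/2, (81/4)ε)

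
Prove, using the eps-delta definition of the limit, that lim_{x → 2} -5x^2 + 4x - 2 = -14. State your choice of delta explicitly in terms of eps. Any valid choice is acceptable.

delta = min(1, eps/21)

Let eps > 0 be given. We want delta > 0 such that 0 < |x − 2| < delta implies |(-5x^2 + 4x - 2) + 14| < eps.
(-5x^2 + 4x - 2) + 14 = -5x^2 + 4x + 12 = (x − 2)(-5x - 6).
So |(-5x^2 + 4x - 2) + 14| = |x − 2|·|-5x - 6|.
Require delta ≤ 1. Then |x − 2| < 1 gives |x| < 3, and by the triangle inequality |-5x - 6| ≤ 5·3 + 6 = 21.
Hence |(-5x^2 + 4x - 2) + 14| ≤ 21|x − 2| < eps provided |x − 2| < eps/21.
Choosing delta = min(1, eps/21) ensures both conditions, hence |(-5x^2 + 4x - 2) + 14| < eps.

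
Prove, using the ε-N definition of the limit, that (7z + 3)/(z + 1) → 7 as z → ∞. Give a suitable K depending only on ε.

K = 4/ε

Fix ε > 0. We seek K > 0 such that z > K implies |(7z + 3)/(z + 1) − 7| < ε.
(7z + 3)/(z + 1) − 7 = ((7z + 3) − 7(z + 1)) / ((z + 1)) = -4/((z + 1)).
For z > 0 we have z + 1 > z, so |(7z + 3)/(z + 1) − 7| = 4/((z + 1)) < 4/(z) = 4/z.
Thus |(7z + 3)/(z + 1) − 7| < ε whenever z > 4/ε.
Take K = 4/ε. If z > K then |(7z + 3)/(z + 1) − 7| < 4/z < ε.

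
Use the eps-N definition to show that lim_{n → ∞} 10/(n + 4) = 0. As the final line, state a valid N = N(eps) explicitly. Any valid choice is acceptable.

Let eps > 0 be given. For n ≥ 1, |10/(n + 4) − 0| = 10/(n + 4) ≤ 10/n.
We need 10/n < eps, i.e. n > 10/eps.
Take N = 10/eps. If n > N then |10/(n + 4)| ≤ 10/n < eps.

N = 10/eps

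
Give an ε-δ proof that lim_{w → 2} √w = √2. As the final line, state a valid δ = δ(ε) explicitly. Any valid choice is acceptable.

δ = min(2, √2·ε)

Suppose ε > 0. We want δ > 0 such that 0 < |w − 2| < δ implies |√w − √2| < ε.
Rationalise: √w − √2 = (w − 2)/(√w + √2), so |√w − √2| = |w − 2|/(√w + √2).
Restrict δ ≤ 2 so that |w − 2| < 2 forces w > 0, and then √w + √2 > √2.
Hence |√w − √2| < |w − 2|/√2, which is < ε once |w − 2| < √2·ε.
Take δ = min(2, √2·ε). If 0 < |w − 2| < δ then w > 0 and |√w − √2| < |w − 2|/√2 < ε.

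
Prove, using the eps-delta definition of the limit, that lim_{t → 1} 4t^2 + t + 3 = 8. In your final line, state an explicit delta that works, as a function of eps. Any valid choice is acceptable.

delta = min(1, eps/13)

Let eps > 0 be given. We want delta > 0 such that 0 < |t − 1| < delta implies |(4t^2 + t + 3) − 8| < eps.
(4t^2 + t + 3) − 8 = 4t^2 + t - 5 = (t − 1)(4t + 5).
So |(4t^2 + t + 3) − 8| = |t − 1|·|4t + 5|.
Assume first that |t − 1| < 1, so |t| < 2. Then |4t + 5| ≤ 4·2 + 5 = 13.
Hence |(4t^2 + t + 3) − 8| ≤ 13|t − 1| < eps provided |t − 1| < eps/13.
Choosing delta = min(1, eps/13) ensures both conditions, hence |(4t^2 + t + 3) − 8| < eps.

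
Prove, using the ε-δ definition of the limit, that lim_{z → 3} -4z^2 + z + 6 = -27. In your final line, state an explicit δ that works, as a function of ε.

δ = min(1, ε/27)

Let ε > 0. We want δ > 0 such that 0 < |z − 3| < δ implies |(-4z^2 + z + 6) + 27| < ε.
(-4z^2 + z + 6) + 27 = -4z^2 + z + 33 = (z − 3)(-4z - 11).
So |(-4z^2 + z + 6) + 27| = |z − 3|·|-4z - 11|.
Assume first that |z − 3| < 1, so |z| < 4. Then |-4z - 11| ≤ 4·4 + 11 = 27.
Hence |(-4z^2 + z + 6) + 27| ≤ 27|z − 3| < ε provided |z − 3| < ε/27.
Take δ = min(1, ε/27). Then 0 < |z − 3| < δ gives both |z − 3| < 1 and |z − 3| < ε/27, so |(-4z^2 + z + 6) + 27| < ε.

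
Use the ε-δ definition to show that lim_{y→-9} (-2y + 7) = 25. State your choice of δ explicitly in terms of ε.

Suppose ε > 0. We need δ > 0 so that 0 < |y + 9| < δ implies |(-2y + 7) − 25| < ε.
Since (-2y + 7) − 25 = -2(y + 9), we have |(-2y + 7) − 25| = 2|y + 9|.
So 2|y + 9| < ε exactly when |y + 9| < ε/2.
Take δ = ε/2. If 0 < |y + 9| < δ then |(-2y + 7) − 25| = 2|y + 9| < 2·(ε/2) = ε.

δ = ε/2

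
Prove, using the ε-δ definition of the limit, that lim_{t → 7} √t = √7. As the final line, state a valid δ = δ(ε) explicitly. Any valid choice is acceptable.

Let ε > 0. We want δ > 0 such that 0 < |t − 7| < δ implies |√t − √7| < ε.
Rationalise: √t − √7 = (t − 7)/(√t + √7), so |√t − √7| = |t − 7|/(√t + √7).
Restrict δ ≤ 7 so that |t − 7| < 7 forces t > 0, and then √t + √7 > √7.
Hence |√t − √7| < |t − 7|/√7, which is < ε once |t − 7| < √7·ε.
Take δ = min(7, √7·ε). If 0 < |t − 7| < δ then t > 0 and |√t − √7| < |t − 7|/√7 < ε.

δ = min(7, √7·ε)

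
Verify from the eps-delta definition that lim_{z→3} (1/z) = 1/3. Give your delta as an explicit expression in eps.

delta = min(3/2, (9/2)eps)

Let eps > 0 be given. We seek delta > 0 such that 0 < |z − 3| < delta implies |1/z − (1/3)| < eps.
|1/z − (1/3)| = |3 − z|/(3·|z|) = |z − 3|/(3|z|).
Restrict delta ≤ 3/2. Then |z − 3| < 3/2 gives |z| > 3/2, so 3|z| > 9/2.
Then |1/z − (1/3)| < |z − 3|/(9/2), which is < eps when |z − 3| < (9/2)eps.
Take delta = min(3/2, (9/2)eps). Then 0 < |z − 3| < delta gives both |z − 3| < 3/2 and |z − 3| < (9/2)eps, so |1/z − (1/3)| < eps.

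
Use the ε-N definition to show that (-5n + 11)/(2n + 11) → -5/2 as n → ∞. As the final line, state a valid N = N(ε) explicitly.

Let ε > 0 be given. For n ≥ 1, |(-5n + 11)/(2n + 11) + 5/2| = |77|/(2(2n + 11)) = 77/(2(2n + 11)).
Since 2n + 11 ≥ 2n for n ≥ 1, this is ≤ 77/(2·2n) = (77/4)/n.
So |(-5n + 11)/(2n + 11) + 5/2| < ε whenever n > (77/4)/ε.
Take N = (77/4)/ε. If n > N then |(-5n + 11)/(2n + 11) + 5/2| ≤ (77/4)/n < ε.

N = (77/4)/ε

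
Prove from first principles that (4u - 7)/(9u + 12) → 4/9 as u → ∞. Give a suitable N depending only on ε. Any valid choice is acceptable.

Let ε > 0. We seek N > 0 such that u > N implies |(4u - 7)/(9u + 12) − (4/9)| < ε.
(4u - 7)/(9u + 12) − (4/9) = (9(4u - 7) − 4(9u + 12)) / (9(9u + 12)) = -111/(9(9u + 12)).
For u > 0 we have 9u + 12 > 9u, so |(4u - 7)/(9u + 12) − (4/9)| = 111/(9(9u + 12)) < 111/(9·9u) = (37/27)/u.
Thus |(4u - 7)/(9u + 12) − (4/9)| < ε whenever u > (37/27)/ε.
Take N = (37/27)/ε. If u > N then |(4u - 7)/(9u + 12) − (4/9)| < (37/27)/u < ε.

N = (37/27)/ε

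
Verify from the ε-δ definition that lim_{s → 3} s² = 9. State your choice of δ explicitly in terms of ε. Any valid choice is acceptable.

δ = min(1, ε/7)

Suppose ε > 0. We seek δ > 0 with 0 < |s − 3| < δ ⇒ |s² − 9| < ε.
Factor: s² − 9 = (s − 3)(s + 3), so |s² − 9| = |s − 3|·|s + 3|.
Restrict δ ≤ 1. Then |s − 3| < 1 gives |s| < 4, so by the triangle inequality |s + 3| ≤ 4 + 3 = 7.
Hence |s² − 9| ≤ 7|s − 3|, which is < ε once |s − 3| < ε/7.
Take δ = min(1, ε/7). If 0 < |s − 3| < δ then both bounds hold and |s² − 9| ≤ 7|s − 3| < 7·(ε/7) = ε.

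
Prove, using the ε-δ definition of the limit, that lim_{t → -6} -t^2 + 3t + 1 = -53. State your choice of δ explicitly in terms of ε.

δ = min(1, ε/16)

Let ε > 0 be given. We want δ > 0 such that 0 < |t + 6| < δ implies |(-t^2 + 3t + 1) + 53| < ε.
(-t^2 + 3t + 1) + 53 = -t^2 + 3t + 54 = (t + 6)(-t + 9).
So |(-t^2 + 3t + 1) + 53| = |t + 6|·|-t + 9|.
Assume first that |t + 6| < 1, so |t| < 7. Then |-t + 9| ≤ 7 + 9 = 16.
Hence |(-t^2 + 3t + 1) + 53| ≤ 16|t + 6| < ε provided |t + 6| < ε/16.
Take δ = min(1, ε/16). Then 0 < |t + 6| < δ gives both |t + 6| < 1 and |t + 6| < ε/16, so |(-t^2 + 3t + 1) + 53| < ε.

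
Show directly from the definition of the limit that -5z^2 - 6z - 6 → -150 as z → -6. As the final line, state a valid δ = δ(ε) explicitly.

δ = min(2, ε/64)

Fix ε > 0. We want δ > 0 such that 0 < |z + 6| < δ implies |(-5z^2 - 6z - 6) + 150| < ε.
(-5z^2 - 6z - 6) + 150 = -5z^2 - 6z + 144 = (z + 6)(-5z + 24).
So |(-5z^2 - 6z - 6) + 150| = |z + 6|·|-5z + 24|.
Require δ ≤ 2. Then |z + 6| < 2 gives |z| < 8, and by the triangle inequality |-5z + 24| ≤ 5·8 + 24 = 64.
Hence |(-5z^2 - 6z - 6) + 150| ≤ 64|z + 6| < ε provided |z + 6| < ε/64.
Take δ = min(2, ε/64). Then 0 < |z + 6| < δ gives both |z + 6| < 2 and |z + 6| < ε/64, so |(-5z^2 - 6z - 6) + 150| < ε.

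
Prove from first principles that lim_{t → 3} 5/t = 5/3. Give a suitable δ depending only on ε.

Fix ε > 0. We seek δ > 0 such that 0 < |t − 3| < δ implies |5/t − (5/3)| < ε.
|5/t − (5/3)| = 5·|3 − t|/(3·|t|) = 5|t − 3|/(3|t|).
Require δ ≤ 3/2 so that |t| > 3 − 3/2 = 3/2, hence 3|t| > 9/2.
Then |5/t − (5/3)| < 5|t − 3|/(9/2), which is < ε when |t − 3| < (9/10)ε.
Take δ = min(3/2, (9/10)ε). Then 0 < |t − 3| < δ gives both |t − 3| < 3/2 and |t − 3| < (9/10)ε, so |5/t − (5/3)| < ε.

δ = min(3/2, (9/10)ε)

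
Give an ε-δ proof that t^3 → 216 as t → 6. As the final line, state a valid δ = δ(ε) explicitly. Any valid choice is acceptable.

δ = min(2, ε/148)

Suppose ε > 0. We seek δ > 0 with 0 < |t − 6| < δ ⇒ |t^3 − 216| < ε.
Factor: t^3 − 216 = (t − 6)(t^2 + 6t + 36), so |t^3 − 216| = |t − 6|·|t^2 + 6t + 36|.
Impose δ ≤ 2 so that |t| < 8; then |t^2 + 6t + 36| ≤ 148.
Hence |t^3 − 216| ≤ 148|t − 6|, which is < ε once |t − 6| < ε/148.
Take δ = min(2, ε/148). If 0 < |t − 6| < δ then both bounds hold and |t^3 − 216| ≤ 148|t − 6| < 148·(ε/148) = ε.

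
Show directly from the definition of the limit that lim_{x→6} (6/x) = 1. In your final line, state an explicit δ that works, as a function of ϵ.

Let ϵ > 0. We seek δ > 0 such that 0 < |x − 6| < δ implies |6/x − 1| < ϵ.
|6/x − 1| = 6·|6 − x|/(6·|x|) = 6|x − 6|/(6|x|).
Restrict δ ≤ 3. Then |x − 6| < 3 gives |x| > 3, so 6|x| > 18.
Then |6/x − 1| < 6|x − 6|/18, which is < ϵ when |x − 6| < 3ϵ.
Take δ = min(3, 3ϵ). Then 0 < |x − 6| < δ gives both |x − 6| < 3 and |x − 6| < 3ϵ, so |6/x − 1| < ϵ.

δ = min(3, 3ϵ)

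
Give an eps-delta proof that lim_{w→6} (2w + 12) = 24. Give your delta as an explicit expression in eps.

Fix eps > 0. We need delta > 0 so that 0 < |w − 6| < delta implies |(2w + 12) − 24| < eps.
|(2w + 12) − 24| = |2w - 12| = 2|w − 6|.
So 2|w − 6| < eps exactly when |w − 6| < eps/2.
Choosing delta = eps/2 gives |(2w + 12) − 24| = 2|w − 6| < eps whenever |w − 6| < delta.

delta = eps/2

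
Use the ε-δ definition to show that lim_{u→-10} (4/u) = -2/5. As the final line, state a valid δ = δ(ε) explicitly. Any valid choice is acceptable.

δ = min(5, (25/2)ε)

Fix ε > 0. We seek δ > 0 such that 0 < |u + 10| < δ implies |4/u + 2/5| < ε.
|4/u + 2/5| = 4·|-10 − u|/(10·|u|) = 4|u + 10|/(10|u|).
Require δ ≤ 5 so that |u| > 10 − 5 = 5, hence 10|u| > 50.
Then |4/u + 2/5| < 4|u + 10|/50, which is < ε when |u + 10| < (25/2)ε.
Take δ = min(5, (25/2)ε). Then 0 < |u + 10| < δ gives both |u + 10| < 5 and |u + 10| < (25/2)ε, so |4/u + 2/5| < ε.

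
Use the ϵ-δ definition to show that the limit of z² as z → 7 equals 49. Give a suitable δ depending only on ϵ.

δ = min(2, ϵ/16)

Let ϵ > 0. We seek δ > 0 with 0 < |z − 7| < δ ⇒ |z² − 49| < ϵ.
Factor: z² − 49 = (z − 7)(z + 7), so |z² − 49| = |z − 7|·|z + 7|.
Impose δ ≤ 2 so that |z| < 9; then |z + 7| ≤ 16.
Hence |z² − 49| ≤ 16|z − 7|, which is < ϵ once |z − 7| < ϵ/16.
Take δ = min(2, ϵ/16). If 0 < |z − 7| < δ then both bounds hold and |z² − 49| ≤ 16|z − 7| < 16·(ϵ/16) = ϵ.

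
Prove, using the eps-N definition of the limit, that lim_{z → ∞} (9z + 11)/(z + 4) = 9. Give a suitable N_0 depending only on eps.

Suppose eps > 0. We seek N_0 > 0 such that z > N_0 implies |(9z + 11)/(z + 4) − 9| < eps.
(9z + 11)/(z + 4) − 9 = ((9z + 11) − 9(z + 4)) / ((z + 4)) = -25/((z + 4)).
For z > 0 we have z + 4 > z, so |(9z + 11)/(z + 4) − 9| = 25/((z + 4)) < 25/(z) = 25/z.
Thus |(9z + 11)/(z + 4) − 9| < eps whenever z > 25/eps.
Take N_0 = 25/eps. If z > N_0 then |(9z + 11)/(z + 4) − 9| < 25/z < eps.

N_0 = 25/eps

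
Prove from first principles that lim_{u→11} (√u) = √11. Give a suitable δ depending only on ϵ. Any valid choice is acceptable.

Let ϵ > 0 be given. We want δ > 0 such that 0 < |u − 11| < δ implies |√u − √11| < ϵ.
Multiplying by the conjugate, |√u − √11| = |u − 11|/(√u + √11).
Restrict δ ≤ 11 so that |u − 11| < 11 forces u > 0, and then √u + √11 > √11.
Hence |√u − √11| < |u − 11|/√11, which is < ϵ once |u − 11| < √11·ϵ.
Take δ = min(11, √11·ϵ). If 0 < |u − 11| < δ then u > 0 and |√u − √11| < |u − 11|/√11 < ϵ.

δ = min(11, √11·ϵ)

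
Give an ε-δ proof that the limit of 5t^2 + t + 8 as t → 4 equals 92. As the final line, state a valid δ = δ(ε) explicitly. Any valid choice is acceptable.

Let ε > 0 be given. We want δ > 0 such that 0 < |t − 4| < δ implies |(5t^2 + t + 8) − 92| < ε.
(5t^2 + t + 8) − 92 = 5t^2 + t - 84 = (t − 4)(5t + 21).
So |(5t^2 + t + 8) − 92| = |t − 4|·|5t + 21|.
Require δ ≤ 1. Then |t − 4| < 1 gives |t| < 5, and by the triangle inequality |5t + 21| ≤ 5·5 + 21 = 46.
Hence |(5t^2 + t + 8) − 92| ≤ 46|t − 4| < ε provided |t − 4| < ε/46.
Take δ = min(1, ε/46). Then 0 < |t − 4| < δ gives both |t − 4| < 1 and |t − 4| < ε/46, so |(5t^2 + t + 8) − 92| < ε.

δ = min(1, ε/46)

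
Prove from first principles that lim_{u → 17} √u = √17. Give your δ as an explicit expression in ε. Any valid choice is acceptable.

δ = min(17, √17·ε)

Let ε > 0 be given. We want δ > 0 such that 0 < |u − 17| < δ implies |√u − √17| < ε.
Rationalise: √u − √17 = (u − 17)/(√u + √17), so |√u − √17| = |u − 17|/(√u + √17).
Restrict δ ≤ 17 so that |u − 17| < 17 forces u > 0, and then √u + √17 > √17.
Hence |√u − √17| < |u − 17|/√17, which is < ε once |u − 17| < √17·ε.
Take δ = min(17, √17·ε). If 0 < |u − 17| < δ then u > 0 and |√u − √17| < |u − 17|/√17 < ε.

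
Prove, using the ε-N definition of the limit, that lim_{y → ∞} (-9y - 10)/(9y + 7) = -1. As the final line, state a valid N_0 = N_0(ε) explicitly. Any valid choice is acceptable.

Let ε > 0 be given. We seek N_0 > 0 such that y > N_0 implies |(-9y - 10)/(9y + 7) + 1| < ε.
(-9y - 10)/(9y + 7) + 1 = (9(-9y - 10) − (-9)(9y + 7)) / (9(9y + 7)) = -27/(9(9y + 7)).
For y > 0 we have 9y + 7 > 9y, so |(-9y - 10)/(9y + 7) + 1| = 27/(9(9y + 7)) < 27/(9·9y) = (1/3)/y.
Thus |(-9y - 10)/(9y + 7) + 1| < ε whenever y > (1/3)/ε.
Take N_0 = (1/3)/ε. If y > N_0 then |(-9y - 10)/(9y + 7) + 1| < (1/3)/y < ε.

N_0 = (1/3)/ε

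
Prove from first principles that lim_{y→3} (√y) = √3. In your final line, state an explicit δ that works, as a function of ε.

Let ε > 0 be given. We want δ > 0 such that 0 < |y − 3| < δ implies |√y − √3| < ε.
Rationalise: √y − √3 = (y − 3)/(√y + √3), so |√y − √3| = |y − 3|/(√y + √3).
Restrict δ ≤ 3 so that |y − 3| < 3 forces y > 0, and then √y + √3 > √3.
Hence |√y − √3| < |y − 3|/√3, which is < ε once |y − 3| < √3·ε.
Take δ = min(3, √3·ε). If 0 < |y − 3| < δ then y > 0 and |√y − √3| < |y − 3|/√3 < ε.

δ = min(3, √3·ε)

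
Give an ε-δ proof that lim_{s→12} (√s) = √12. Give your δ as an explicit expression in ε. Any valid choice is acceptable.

Let ε > 0 be given. We want δ > 0 such that 0 < |s − 12| < δ implies |√s − √12| < ε.
Rationalise: √s − √12 = (s − 12)/(√s + √12), so |√s − √12| = |s − 12|/(√s + √12).
Restrict δ ≤ 12 so that |s − 12| < 12 forces s > 0, and then √s + √12 > √12.
Hence |√s − √12| < |s − 12|/√12, which is < ε once |s − 12| < √12·ε.
Take δ = min(12, √12·ε). If 0 < |s − 12| < δ then s > 0 and |√s − √12| < |s − 12|/√12 < ε.

δ = min(12, √12·ε)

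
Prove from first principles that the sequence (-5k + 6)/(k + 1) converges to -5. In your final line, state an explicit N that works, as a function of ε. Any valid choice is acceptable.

N = 11/ε

Fix ε > 0. For k ≥ 1, |(-5k + 6)/(k + 1) + 5| = |11|/((k + 1)) = 11/((k + 1)).
Since k + 1 ≥ k for k ≥ 1, this is ≤ 11/(k) = 11/k.
So |(-5k + 6)/(k + 1) + 5| < ε whenever k > 11/ε.
Take N = 11/ε. If k > N then |(-5k + 6)/(k + 1) + 5| ≤ 11/k < ε.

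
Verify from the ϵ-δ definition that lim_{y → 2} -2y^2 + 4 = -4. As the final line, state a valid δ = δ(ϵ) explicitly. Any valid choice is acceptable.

δ = min(2, ϵ/12)

Suppose ϵ > 0. We want δ > 0 such that 0 < |y − 2| < δ implies |(-2y^2 + 4) + 4| < ϵ.
(-2y^2 + 4) + 4 = -2y^2 + 8 = (y − 2)(-2y - 4).
So |(-2y^2 + 4) + 4| = |y − 2|·|-2y - 4|.
Assume first that |y − 2| < 2, so |y| < 4. Then |-2y - 4| ≤ 2·4 + 4 = 12.
Hence |(-2y^2 + 4) + 4| ≤ 12|y − 2| < ϵ provided |y − 2| < ϵ/12.
Choosing δ = min(2, ϵ/12) ensures both conditions, hence |(-2y^2 + 4) + 4| < ϵ.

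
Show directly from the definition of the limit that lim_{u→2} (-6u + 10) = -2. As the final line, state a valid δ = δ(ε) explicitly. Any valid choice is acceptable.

δ = ε/6

Let ε > 0 be given. We need δ > 0 so that 0 < |u − 2| < δ implies |(-6u + 10) + 2| < ε.
|(-6u + 10) + 2| = |-6u + 12| = 6|u − 2|.
So 6|u − 2| < ε exactly when |u − 2| < ε/6.
Take δ = ε/6. If 0 < |u − 2| < δ then |(-6u + 10) + 2| = 6|u − 2| < 6·(ε/6) = ε.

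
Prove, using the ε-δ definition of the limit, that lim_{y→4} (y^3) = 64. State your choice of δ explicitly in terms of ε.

Let ε > 0 be given. We seek δ > 0 with 0 < |y − 4| < δ ⇒ |y^3 − 64| < ε.
Factor: y^3 − 64 = (y − 4)(y^2 + 4y + 16), so |y^3 − 64| = |y − 4|·|y^2 + 4y + 16|.
Restrict δ ≤ 2. Then |y − 4| < 2 gives |y| < 6, so by the triangle inequality |y^2 + 4y + 16| ≤ 6^2 + 4·6 + 16 = 76.
Hence |y^3 − 64| ≤ 76|y − 4|, which is < ε once |y − 4| < ε/76.
Take δ = min(2, ε/76). If 0 < |y − 4| < δ then both bounds hold and |y^3 − 64| ≤ 76|y − 4| < 76·(ε/76) = ε.

δ = min(2, ε/76)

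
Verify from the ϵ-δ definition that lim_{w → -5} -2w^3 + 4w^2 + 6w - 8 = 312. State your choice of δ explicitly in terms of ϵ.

δ = min(2, ϵ/260)

Let ϵ > 0. We want δ > 0 such that 0 < |w + 5| < δ implies |(-2w^3 + 4w^2 + 6w - 8) − 312| < ϵ.
(-2w^3 + 4w^2 + 6w - 8) − 312 = -2w^3 + 4w^2 + 6w - 320 = (w + 5)(-2w^2 + 14w - 64).
So |(-2w^3 + 4w^2 + 6w - 8) − 312| = |w + 5|·|-2w^2 + 14w - 64|.
Require δ ≤ 2. Then |w + 5| < 2 gives |w| < 7, and by the triangle inequality |-2w^2 + 14w - 64| ≤ 2·7^2 + 14·7 + 64 = 260.
Hence |(-2w^3 + 4w^2 + 6w - 8) − 312| ≤ 260|w + 5| < ϵ provided |w + 5| < ϵ/260.
Take δ = min(2, ϵ/260). Then 0 < |w + 5| < δ gives both |w + 5| < 2 and |w + 5| < ϵ/260, so |(-2w^3 + 4w^2 + 6w - 8) − 312| < ϵ.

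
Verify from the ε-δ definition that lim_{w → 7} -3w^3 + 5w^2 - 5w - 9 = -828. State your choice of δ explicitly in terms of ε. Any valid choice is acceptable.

δ = min(1, ε/437)

Let ε > 0 be given. We want δ > 0 such that 0 < |w − 7| < δ implies |(-3w^3 + 5w^2 - 5w - 9) + 828| < ε.
(-3w^3 + 5w^2 - 5w - 9) + 828 = -3w^3 + 5w^2 - 5w + 819 = (w − 7)(-3w^2 - 16w - 117).
So |(-3w^3 + 5w^2 - 5w - 9) + 828| = |w − 7|·|-3w^2 - 16w - 117|.
Assume first that |w − 7| < 1, so |w| < 8. Then |-3w^2 - 16w - 117| ≤ 3·8^2 + 16·8 + 117 = 437.
Hence |(-3w^3 + 5w^2 - 5w - 9) + 828| ≤ 437|w − 7| < ε provided |w − 7| < ε/437.
Choosing δ = min(1, ε/437) ensures both conditions, hence |(-3w^3 + 5w^2 - 5w - 9) + 828| < ε.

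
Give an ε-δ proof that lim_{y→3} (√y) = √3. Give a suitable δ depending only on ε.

δ = min(3, √3·ε)

Fix ε > 0. We want δ > 0 such that 0 < |y − 3| < δ implies |√y − √3| < ε.
Rationalise: √y − √3 = (y − 3)/(√y + √3), so |√y − √3| = |y − 3|/(√y + √3).
Restrict δ ≤ 3 so that |y − 3| < 3 forces y > 0, and then √y + √3 > √3.
Hence |√y − √3| < |y − 3|/√3, which is < ε once |y − 3| < √3·ε.
Take δ = min(3, √3·ε). If 0 < |y − 3| < δ then y > 0 and |√y − √3| < |y − 3|/√3 < ε.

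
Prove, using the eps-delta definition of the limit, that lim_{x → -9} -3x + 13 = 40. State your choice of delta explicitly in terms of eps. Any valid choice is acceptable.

delta = eps/3

Suppose eps > 0. We need delta > 0 so that 0 < |x + 9| < delta implies |(-3x + 13) − 40| < eps.
|(-3x + 13) − 40| = |-3x - 27| = 3|x + 9|.
So 3|x + 9| < eps exactly when |x + 9| < eps/3.
Take delta = eps/3. If 0 < |x + 9| < delta then |(-3x + 13) − 40| = 3|x + 9| < 3·(eps/3) = eps.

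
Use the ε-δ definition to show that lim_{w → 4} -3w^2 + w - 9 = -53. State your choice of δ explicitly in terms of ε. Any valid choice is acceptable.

Let ε > 0 be given. We want δ > 0 such that 0 < |w − 4| < δ implies |(-3w^2 + w - 9) + 53| < ε.
(-3w^2 + w - 9) + 53 = -3w^2 + w + 44 = (w − 4)(-3w - 11).
So |(-3w^2 + w - 9) + 53| = |w − 4|·|-3w - 11|.
Assume first that |w − 4| < 1, so |w| < 5. Then |-3w - 11| ≤ 3·5 + 11 = 26.
Hence |(-3w^2 + w - 9) + 53| ≤ 26|w − 4| < ε provided |w − 4| < ε/26.
Choosing δ = min(1, ε/26) ensures both conditions, hence |(-3w^2 + w - 9) + 53| < ε.

δ = min(1, ε/26)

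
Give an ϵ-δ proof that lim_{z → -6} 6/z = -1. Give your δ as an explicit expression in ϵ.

Suppose ϵ > 0. We seek δ > 0 such that 0 < |z + 6| < δ implies |6/z + 1| < ϵ.
|6/z + 1| = 6·|-6 − z|/(6·|z|) = 6|z + 6|/(6|z|).
Restrict δ ≤ 3. Then |z + 6| < 3 gives |z| > 3, so 6|z| > 18.
Then |6/z + 1| < 6|z + 6|/18, which is < ϵ when |z + 6| < 3ϵ.
Take δ = min(3, 3ϵ). Then 0 < |z + 6| < δ gives both |z + 6| < 3 and |z + 6| < 3ϵ, so |6/z + 1| < ϵ.

δ = min(3, 3ϵ)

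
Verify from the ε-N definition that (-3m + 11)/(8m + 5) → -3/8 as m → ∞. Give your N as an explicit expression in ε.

N = (103/64)/ε

Let ε > 0. For m ≥ 1, |(-3m + 11)/(8m + 5) + 3/8| = |103|/(8(8m + 5)) = 103/(8(8m + 5)).
Since 8m + 5 ≥ 8m for m ≥ 1, this is ≤ 103/(8·8m) = (103/64)/m.
So |(-3m + 11)/(8m + 5) + 3/8| < ε whenever m > (103/64)/ε.
Take N = (103/64)/ε. If m > N then |(-3m + 11)/(8m + 5) + 3/8| ≤ (103/64)/m < ε.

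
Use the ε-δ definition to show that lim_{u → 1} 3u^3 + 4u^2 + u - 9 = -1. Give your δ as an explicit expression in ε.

δ = min(2, ε/56)

Let ε > 0 be given. We want δ > 0 such that 0 < |u − 1| < δ implies |(3u^3 + 4u^2 + u - 9) + 1| < ε.
(3u^3 + 4u^2 + u - 9) + 1 = 3u^3 + 4u^2 + u - 8 = (u − 1)(3u^2 + 7u + 8).
So |(3u^3 + 4u^2 + u - 9) + 1| = |u − 1|·|3u^2 + 7u + 8|.
Assume first that |u − 1| < 2, so |u| < 3. Then |3u^2 + 7u + 8| ≤ 3·3^2 + 7·3 + 8 = 56.
Hence |(3u^3 + 4u^2 + u - 9) + 1| ≤ 56|u − 1| < ε provided |u − 1| < ε/56.
Choosing δ = min(2, ε/56) ensures both conditions, hence |(3u^3 + 4u^2 + u - 9) + 1| < ε.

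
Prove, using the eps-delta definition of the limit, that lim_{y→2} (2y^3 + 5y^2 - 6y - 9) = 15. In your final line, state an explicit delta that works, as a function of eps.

Let eps > 0 be given. We want delta > 0 such that 0 < |y − 2| < delta implies |(2y^3 + 5y^2 - 6y - 9) − 15| < eps.
(2y^3 + 5y^2 - 6y - 9) − 15 = 2y^3 + 5y^2 - 6y - 24 = (y − 2)(2y^2 + 9y + 12).
So |(2y^3 + 5y^2 - 6y - 9) − 15| = |y − 2|·|2y^2 + 9y + 12|.
Assume first that |y − 2| < 1, so |y| < 3. Then |2y^2 + 9y + 12| ≤ 2·3^2 + 9·3 + 12 = 57.
Hence |(2y^3 + 5y^2 - 6y - 9) − 15| ≤ 57|y − 2| < eps provided |y − 2| < eps/57.
Choosing delta = min(1, eps/57) ensures both conditions, hence |(2y^3 + 5y^2 - 6y - 9) − 15| < eps.

delta = min(1, eps/57)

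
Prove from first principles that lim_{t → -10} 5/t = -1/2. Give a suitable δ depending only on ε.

Fix ε > 0. We seek δ > 0 such that 0 < |t + 10| < δ implies |5/t + 1/2| < ε.
|5/t + 1/2| = 5·|-10 − t|/(10·|t|) = 5|t + 10|/(10|t|).
Require δ ≤ 5 so that |t| > 10 − 5 = 5, hence 10|t| > 50.
Then |5/t + 1/2| < 5|t + 10|/50, which is < ε when |t + 10| < 10ε.
Take δ = min(5, 10ε). Then 0 < |t + 10| < δ gives both |t + 10| < 5 and |t + 10| < 10ε, so |5/t + 1/2| < ε.

δ = min(5, 10ε)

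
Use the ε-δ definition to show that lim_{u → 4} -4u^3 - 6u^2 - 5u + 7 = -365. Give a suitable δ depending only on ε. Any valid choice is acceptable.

δ = min(1, ε/303)

Suppose ε > 0. We want δ > 0 such that 0 < |u − 4| < δ implies |(-4u^3 - 6u^2 - 5u + 7) + 365| < ε.
(-4u^3 - 6u^2 - 5u + 7) + 365 = -4u^3 - 6u^2 - 5u + 372 = (u − 4)(-4u^2 - 22u - 93).
So |(-4u^3 - 6u^2 - 5u + 7) + 365| = |u − 4|·|-4u^2 - 22u - 93|.
Require δ ≤ 1. Then |u − 4| < 1 gives |u| < 5, and by the triangle inequality |-4u^2 - 22u - 93| ≤ 4·5^2 + 22·5 + 93 = 303.
Hence |(-4u^3 - 6u^2 - 5u + 7) + 365| ≤ 303|u − 4| < ε provided |u − 4| < ε/303.
Choosing δ = min(1, ε/303) ensures both conditions, hence |(-4u^3 - 6u^2 - 5u + 7) + 365| < ε.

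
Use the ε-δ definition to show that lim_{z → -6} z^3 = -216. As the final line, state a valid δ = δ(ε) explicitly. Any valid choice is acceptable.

Let ε > 0 be given. We seek δ > 0 with 0 < |z + 6| < δ ⇒ |z^3 + 216| < ε.
Factor: z^3 + 216 = (z + 6)(z^2 - 6z + 36), so |z^3 + 216| = |z + 6|·|z^2 - 6z + 36|.
Restrict δ ≤ 1. Then |z + 6| < 1 gives |z| < 7, so by the triangle inequality |z^2 - 6z + 36| ≤ 7^2 + 6·7 + 36 = 127.
Hence |z^3 + 216| ≤ 127|z + 6|, which is < ε once |z + 6| < ε/127.
Take δ = min(1, ε/127). If 0 < |z + 6| < δ then both bounds hold and |z^3 + 216| ≤ 127|z + 6| < 127·(ε/127) = ε.

δ = min(1, ε/127)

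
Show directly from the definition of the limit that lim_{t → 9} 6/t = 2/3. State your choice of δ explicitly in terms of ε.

Fix ε > 0. We seek δ > 0 such that 0 < |t − 9| < δ implies |6/t − (2/3)| < ε.
|6/t − (2/3)| = 6·|9 − t|/(9·|t|) = 6|t − 9|/(9|t|).
Restrict δ ≤ 9/2. Then |t − 9| < 9/2 gives |t| > 9/2, so 9|t| > 81/2.
Then |6/t − (2/3)| < 6|t − 9|/(81/2), which is < ε when |t − 9| < (27/4)ε.
Take δ = min(9/2, (27/4)ε). Then 0 < |t − 9| < δ gives both |t − 9| < 9/2 and |t − 9| < (27/4)ε, so |6/t − (2/3)| < ε.

δ = min(9/2, (27/4)ε)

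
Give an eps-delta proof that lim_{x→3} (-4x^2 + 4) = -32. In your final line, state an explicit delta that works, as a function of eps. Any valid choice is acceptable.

delta = min(1, eps/28)

Suppose eps > 0. We want delta > 0 such that 0 < |x − 3| < delta implies |(-4x^2 + 4) + 32| < eps.
(-4x^2 + 4) + 32 = -4x^2 + 36 = (x − 3)(-4x - 12).
So |(-4x^2 + 4) + 32| = |x − 3|·|-4x - 12|.
Assume first that |x − 3| < 1, so |x| < 4. Then |-4x - 12| ≤ 4·4 + 12 = 28.
Hence |(-4x^2 + 4) + 32| ≤ 28|x − 3| < eps provided |x − 3| < eps/28.
Choosing delta = min(1, eps/28) ensures both conditions, hence |(-4x^2 + 4) + 32| < eps.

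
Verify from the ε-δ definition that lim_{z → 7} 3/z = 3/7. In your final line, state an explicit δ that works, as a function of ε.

Fix ε > 0. We seek δ > 0 such that 0 < |z − 7| < δ implies |3/z − (3/7)| < ε.
|3/z − (3/7)| = 3·|7 − z|/(7·|z|) = 3|z − 7|/(7|z|).
Require δ ≤ 7/2 so that |z| > 7 − 7/2 = 7/2, hence 7|z| > 49/2.
Then |3/z − (3/7)| < 3|z − 7|/(49/2), which is < ε when |z − 7| < (49/6)ε.
Take δ = min(7/2, (49/6)ε). Then 0 < |z − 7| < δ gives both |z − 7| < 7/2 and |z − 7| < (49/6)ε, so |3/z − (3/7)| < ε.

δ = min(7/2, (49/6)ε)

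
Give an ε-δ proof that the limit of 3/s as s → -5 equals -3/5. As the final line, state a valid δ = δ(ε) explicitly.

δ = min(5/2, (25/6)ε)

Suppose ε > 0. We seek δ > 0 such that 0 < |s + 5| < δ implies |3/s + 3/5| < ε.
|3/s + 3/5| = 3·|-5 − s|/(5·|s|) = 3|s + 5|/(5|s|).
Require δ ≤ 5/2 so that |s| > 5 − 5/2 = 5/2, hence 5|s| > 25/2.
Then |3/s + 3/5| < 3|s + 5|/(25/2), which is < ε when |s + 5| < (25/6)ε.
Take δ = min(5/2, (25/6)ε). Then 0 < |s + 5| < δ gives both |s + 5| < 5/2 and |s + 5| < (25/6)ε, so |3/s + 3/5| < ε.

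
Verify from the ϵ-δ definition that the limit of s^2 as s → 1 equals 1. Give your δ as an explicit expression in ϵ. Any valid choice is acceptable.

δ = min(1, ϵ/3)

Fix ϵ > 0. We seek δ > 0 with 0 < |s − 1| < δ ⇒ |s^2 − 1| < ϵ.
Factor: s^2 − 1 = (s − 1)(s + 1), so |s^2 − 1| = |s − 1|·|s + 1|.
Restrict δ ≤ 1. Then |s − 1| < 1 gives |s| < 2, so by the triangle inequality |s + 1| ≤ 2 + 1 = 3.
Hence |s^2 − 1| ≤ 3|s − 1|, which is < ϵ once |s − 1| < ϵ/3.
Take δ = min(1, ϵ/3). If 0 < |s − 1| < δ then both bounds hold and |s^2 − 1| ≤ 3|s − 1| < 3·(ϵ/3) = ϵ.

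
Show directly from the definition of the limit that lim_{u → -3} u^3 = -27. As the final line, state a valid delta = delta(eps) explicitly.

Fix eps > 0. We seek delta > 0 with 0 < |u + 3| < delta ⇒ |u^3 + 27| < eps.
Factor: u^3 + 27 = (u + 3)(u^2 - 3u + 9), so |u^3 + 27| = |u + 3|·|u^2 - 3u + 9|.
Restrict delta ≤ 1. Then |u + 3| < 1 gives |u| < 4, so by the triangle inequality |u^2 - 3u + 9| ≤ 4^2 + 3·4 + 9 = 37.
Hence |u^3 + 27| ≤ 37|u + 3|, which is < eps once |u + 3| < eps/37.
Take delta = min(1, eps/37). If 0 < |u + 3| < delta then both bounds hold and |u^3 + 27| ≤ 37|u + 3| < 37·(eps/37) = eps.

delta = min(1, eps/37)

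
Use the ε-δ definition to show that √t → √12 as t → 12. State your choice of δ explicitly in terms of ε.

δ = min(12, √12·ε)

Let ε > 0 be given. We want δ > 0 such that 0 < |t − 12| < δ implies |√t − √12| < ε.
Multiplying by the conjugate, |√t − √12| = |t − 12|/(√t + √12).
Restrict δ ≤ 12 so that |t − 12| < 12 forces t > 0, and then √t + √12 > √12.
Hence |√t − √12| < |t − 12|/√12, which is < ε once |t − 12| < √12·ε.
Take δ = min(12, √12·ε). If 0 < |t − 12| < δ then t > 0 and |√t − √12| < |t − 12|/√12 < ε.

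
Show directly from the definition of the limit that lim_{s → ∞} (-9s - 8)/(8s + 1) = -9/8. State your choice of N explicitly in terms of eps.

N = (55/64)/eps

Suppose eps > 0. We seek N > 0 such that s > N implies |(-9s - 8)/(8s + 1) + 9/8| < eps.
(-9s - 8)/(8s + 1) + 9/8 = (8(-9s - 8) − (-9)(8s + 1)) / (8(8s + 1)) = -55/(8(8s + 1)).
For s > 0 we have 8s + 1 > 8s, so |(-9s - 8)/(8s + 1) + 9/8| = 55/(8(8s + 1)) < 55/(8·8s) = (55/64)/s.
Thus |(-9s - 8)/(8s + 1) + 9/8| < eps whenever s > (55/64)/eps.
Take N = (55/64)/eps. If s > N then |(-9s - 8)/(8s + 1) + 9/8| < (55/64)/s < eps.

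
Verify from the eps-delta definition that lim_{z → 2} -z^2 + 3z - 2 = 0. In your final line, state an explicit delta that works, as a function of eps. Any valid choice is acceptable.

Fix eps > 0. We want delta > 0 such that 0 < |z − 2| < delta implies |(-z^2 + 3z - 2)| < eps.
(-z^2 + 3z - 2) = -z^2 + 3z - 2 = (z − 2)(-z + 1).
So |(-z^2 + 3z - 2)| = |z − 2|·|-z + 1|.
Assume first that |z − 2| < 1, so |z| < 3. Then |-z + 1| ≤ 3 + 1 = 4.
Hence |(-z^2 + 3z - 2)| ≤ 4|z − 2| < eps provided |z − 2| < eps/4.
Choosing delta = min(1, eps/4) ensures both conditions, hence |(-z^2 + 3z - 2)| < eps.

delta = min(1, eps/4)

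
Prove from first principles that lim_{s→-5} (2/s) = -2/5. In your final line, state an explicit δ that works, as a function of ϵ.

δ = min(5/2, (25/4)ϵ)

Suppose ϵ > 0. We seek δ > 0 such that 0 < |s + 5| < δ implies |2/s + 2/5| < ϵ.
|2/s + 2/5| = 2·|-5 − s|/(5·|s|) = 2|s + 5|/(5|s|).
Restrict δ ≤ 5/2. Then |s + 5| < 5/2 gives |s| > 5/2, so 5|s| > 25/2.
Then |2/s + 2/5| < 2|s + 5|/(25/2), which is < ϵ when |s + 5| < (25/4)ϵ.
Take δ = min(5/2, (25/4)ϵ). Then 0 < |s + 5| < δ gives both |s + 5| < 5/2 and |s + 5| < (25/4)ϵ, so |2/s + 2/5| < ϵ.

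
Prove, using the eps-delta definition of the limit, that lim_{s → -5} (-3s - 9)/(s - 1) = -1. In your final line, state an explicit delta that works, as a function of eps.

Let eps > 0 be given. We want delta > 0 with 0 < |s + 5| < delta ⇒ |(-3s - 9)/(s - 1) + 1| < eps.
Combining over a common denominator, (-3s - 9)/(s - 1) + 1 = [(-3s - 9)·(-6) − 6·(s - 1)] / [(-6)·(s - 1)] = 12(s + 5) / ((-6)(s - 1)).
So |(-3s - 9)/(s - 1) + 1| = 12|s + 5| / (6·|s − 1|).
Require delta ≤ 3, so |s − 1| ≥ |-6| − |s + 5| > 6 − 3 = 3.
Hence |(-3s - 9)/(s - 1) + 1| < 12|s + 5|/(6·3) = (2/3)|s + 5|, which is < eps once |s + 5| < (3/2)eps.
Take delta = min(3, (3/2)eps). Then 0 < |s + 5| < delta forces both bounds, so |(-3s - 9)/(s - 1) + 1| < eps.

delta = min(3, (3/2)eps)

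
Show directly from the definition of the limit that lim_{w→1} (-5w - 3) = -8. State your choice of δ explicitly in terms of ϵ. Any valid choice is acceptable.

δ = ϵ/5

Let ϵ > 0 be given. We need δ > 0 so that 0 < |w − 1| < δ implies |(-5w - 3) + 8| < ϵ.
|(-5w - 3) + 8| = |-5w + 5| = 5|w − 1|.
So 5|w − 1| < ϵ exactly when |w − 1| < ϵ/5.
Choosing δ = ϵ/5 gives |(-5w - 3) + 8| = 5|w − 1| < ϵ whenever |w − 1| < δ.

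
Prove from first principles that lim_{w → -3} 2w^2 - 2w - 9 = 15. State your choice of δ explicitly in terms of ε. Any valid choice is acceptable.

δ = min(2, ε/18)

Suppose ε > 0. We want δ > 0 such that 0 < |w + 3| < δ implies |(2w^2 - 2w - 9) − 15| < ε.
(2w^2 - 2w - 9) − 15 = 2w^2 - 2w - 24 = (w + 3)(2w - 8).
So |(2w^2 - 2w - 9) − 15| = |w + 3|·|2w - 8|.
Assume first that |w + 3| < 2, so |w| < 5. Then |2w - 8| ≤ 2·5 + 8 = 18.
Hence |(2w^2 - 2w - 9) − 15| ≤ 18|w + 3| < ε provided |w + 3| < ε/18.
Take δ = min(2, ε/18). Then 0 < |w + 3| < δ gives both |w + 3| < 2 and |w + 3| < ε/18, so |(2w^2 - 2w - 9) − 15| < ε.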